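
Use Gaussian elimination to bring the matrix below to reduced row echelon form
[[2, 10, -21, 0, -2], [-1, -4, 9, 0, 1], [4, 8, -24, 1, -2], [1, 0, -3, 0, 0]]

R1 := 1/2·R1
  [  1   5  -21/2  0  -1 ]
  [ -1  -4      9  0   1 ]
  [  4   8    -24  1  -2 ]
  [  1   0     -3  0   0 ]
R2 := R2 + R1
  [ 1  5  -21/2  0  -1 ]
  [ 0  1   -3/2  0   0 ]
  [ 4  8    -24  1  -2 ]
  [ 1  0     -3  0   0 ]
R3 := R3 − 4·R1
  [ 1    5  -21/2  0  -1 ]
  [ 0    1   -3/2  0   0 ]
  [ 0  -12     18  1   2 ]
  [ 1    0     -3  0   0 ]
R4 := R4 − R1
  [ 1    5  -21/2  0  -1 ]
  [ 0    1   -3/2  0   0 ]
  [ 0  -12     18  1   2 ]
  [ 0   -5   15/2  0   1 ]
R3 := R3 + 12·R2
  [ 1   5  -21/2  0  -1 ]
  [ 0   1   -3/2  0   0 ]
  [ 0   0      0  1   2 ]
  [ 0  -5   15/2  0   1 ]
R4 := R4 + 5·R2
  [ 1  5  -21/2  0  -1 ]
  [ 0  1   -3/2  0   0 ]
  [ 0  0      0  1   2 ]
  [ 0  0      0  0   1 ]
R3 := R3 − 2·R4
  [ 1  5  -21/2  0  -1 ]
  [ 0  1   -3/2  0   0 ]
  [ 0  0      0  1   0 ]
  [ 0  0      0  0   1 ]
R1 := R1 + R4
  [ 1  5  -21/2  0  0 ]
  [ 0  1   -3/2  0  0 ]
  [ 0  0      0  1  0 ]
  [ 0  0      0  0  1 ]
R1 := R1 − 5·R2
  [ 1  0    -3  0  0 ]
  [ 0  1  -3/2  0  0 ]
  [ 0  0     0  1  0 ]
  [ 0  0     0  0  1 ]

[[1, 0, -3, 0, 0], [0, 1, -3/2, 0, 0], [0, 0, 0, 1, 0], [0, 0, 0, 0, 1]]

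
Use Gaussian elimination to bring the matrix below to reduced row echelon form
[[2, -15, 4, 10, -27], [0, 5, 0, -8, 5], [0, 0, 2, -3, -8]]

R1 -> 1/2·R1
  [ 1  -15/2  2   5  -27/2 ]
  [ 0      5  0  -8      5 ]
  [ 0      0  2  -3     -8 ]
R2 -> 1/5·R2
  [ 1  -15/2  2     5  -27/2 ]
  [ 0      1  0  -8/5      1 ]
  [ 0      0  2    -3     -8 ]
R3 -> 1/2·R3
  [ 1  -15/2  2     5  -27/2 ]
  [ 0      1  0  -8/5      1 ]
  [ 0      0  1  -3/2     -4 ]
R1 -> R1 − 2·R3
  [ 1  -15/2  0     8  -11/2 ]
  [ 0      1  0  -8/5      1 ]
  [ 0      0  1  -3/2     -4 ]
R1 -> R1 + 15/2·R2
  [ 1  0  0    -4   2 ]
  [ 0  1  0  -8/5   1 ]
  [ 0  0  1  -3/2  -4 ]

[[1, 0, 0, -4, 2], [0, 1, 0, -8/5, 1], [0, 0, 1, -3/2, -4]]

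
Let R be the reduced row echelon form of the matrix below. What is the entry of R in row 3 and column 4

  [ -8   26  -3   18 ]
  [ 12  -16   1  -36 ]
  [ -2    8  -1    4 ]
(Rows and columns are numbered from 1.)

-4

Multiply R1 by -1/8.
  [  1  -13/4  3/8  -9/4 ]
  [ 12    -16    1   -36 ]
  [ -2      8   -1     4 ]
Subtract 12 times R1 from R2.
  [  1  -13/4   3/8  -9/4 ]
  [  0     23  -7/2    -9 ]
  [ -2      8    -1     4 ]
Add 2 times R1 to R3.
  [ 1  -13/4   3/8  -9/4 ]
  [ 0     23  -7/2    -9 ]
  [ 0    3/2  -1/4  -1/2 ]
Multiply R2 by 1/23.
  [ 1  -13/4    3/8   -9/4 ]
  [ 0      1  -7/46  -9/23 ]
  [ 0    3/2   -1/4   -1/2 ]
Subtract 3/2 times R2 from R3.
  [ 1  -13/4    3/8   -9/4 ]
  [ 0      1  -7/46  -9/23 ]
  [ 0      0  -1/46   2/23 ]
Multiply R3 by -46.
  [ 1  -13/4    3/8   -9/4 ]
  [ 0      1  -7/46  -9/23 ]
  [ 0      0      1     -4 ]
Add 7/46 times R3 to R2.
  [ 1  -13/4  3/8  -9/4 ]
  [ 0      1    0    -1 ]
  [ 0      0    1    -4 ]
Subtract 3/8 times R3 from R1.
  [ 1  -13/4  0  -3/4 ]
  [ 0      1  0    -1 ]
  [ 0      0  1    -4 ]
Add 13/4 times R2 to R1.
  [ 1  0  0  -4 ]
  [ 0  1  0  -1 ]
  [ 0  0  1  -4 ]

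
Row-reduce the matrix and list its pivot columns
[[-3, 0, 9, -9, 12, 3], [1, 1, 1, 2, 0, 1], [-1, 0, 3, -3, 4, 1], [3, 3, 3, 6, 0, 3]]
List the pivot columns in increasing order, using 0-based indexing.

0, 1

Multiply R1 by -1/3.
  [  1  0  -3   3  -4  -1 ]
  [  1  1   1   2   0   1 ]
  [ -1  0   3  -3   4   1 ]
  [  3  3   3   6   0   3 ]
Subtract R1 from R2.
  [  1  0  -3   3  -4  -1 ]
  [  0  1   4  -1   4   2 ]
  [ -1  0   3  -3   4   1 ]
  [  3  3   3   6   0   3 ]
Add R1 to R3.
  [ 1  0  -3   3  -4  -1 ]
  [ 0  1   4  -1   4   2 ]
  [ 0  0   0   0   0   0 ]
  [ 3  3   3   6   0   3 ]
Subtract 3 times R1 from R4.
  [ 1  0  -3   3  -4  -1 ]
  [ 0  1   4  -1   4   2 ]
  [ 0  0   0   0   0   0 ]
  [ 0  3  12  -3  12   6 ]
Subtract 3 times R2 from R4.
  [ 1  0  -3   3  -4  -1 ]
  [ 0  1   4  -1   4   2 ]
  [ 0  0   0   0   0   0 ]
  [ 0  0   0   0   0   0 ]
Pivot columns are the columns containing a leading 1.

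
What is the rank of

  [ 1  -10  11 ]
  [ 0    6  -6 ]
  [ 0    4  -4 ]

R2 ← 1/6·R2
  [ 1  -10  11 ]
  [ 0    1  -1 ]
  [ 0    4  -4 ]
R3 ← R3 − 4·R2
  [ 1  -10  11 ]
  [ 0    1  -1 ]
  [ 0    0   0 ]
R1 ← R1 + 10·R2
  [ 1  0   1 ]
  [ 0  1  -1 ]
  [ 0  0   0 ]
The reduced form has 2 nonzero rows.

rank = 2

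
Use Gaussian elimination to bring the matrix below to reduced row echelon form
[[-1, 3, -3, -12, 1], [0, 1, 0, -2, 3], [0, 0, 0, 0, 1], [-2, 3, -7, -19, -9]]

r1 ← -1·r1
  [  1  -3   3   12  -1 ]
  [  0   1   0   -2   3 ]
  [  0   0   0    0   1 ]
  [ -2   3  -7  -19  -9 ]
r4 ← r4 + 2·r1
  [ 1  -3   3  12   -1 ]
  [ 0   1   0  -2    3 ]
  [ 0   0   0   0    1 ]
  [ 0  -3  -1   5  -11 ]
r4 ← r4 + 3·r2
  [ 1  -3   3  12  -1 ]
  [ 0   1   0  -2   3 ]
  [ 0   0   0   0   1 ]
  [ 0   0  -1  -1  -2 ]
r3 ↔ r4
  [ 1  -3   3  12  -1 ]
  [ 0   1   0  -2   3 ]
  [ 0   0  -1  -1  -2 ]
  [ 0   0   0   0   1 ]
r3 ← -1·r3
  [ 1  -3  3  12  -1 ]
  [ 0   1  0  -2   3 ]
  [ 0   0  1   1   2 ]
  [ 0   0  0   0   1 ]
r3 ← r3 − 2·r4
  [ 1  -3  3  12  -1 ]
  [ 0   1  0  -2   3 ]
  [ 0   0  1   1   0 ]
  [ 0   0  0   0   1 ]
r2 ← r2 − 3·r4
  [ 1  -3  3  12  -1 ]
  [ 0   1  0  -2   0 ]
  [ 0   0  1   1   0 ]
  [ 0   0  0   0   1 ]
r1 ← r1 + r4
  [ 1  -3  3  12  0 ]
  [ 0   1  0  -2  0 ]
  [ 0   0  1   1  0 ]
  [ 0   0  0   0  1 ]
r1 ← r1 − 3·r3
  [ 1  -3  0   9  0 ]
  [ 0   1  0  -2  0 ]
  [ 0   0  1   1  0 ]
  [ 0   0  0   0  1 ]
r1 ← r1 + 3·r2
  [ 1  0  0   3  0 ]
  [ 0  1  0  -2  0 ]
  [ 0  0  1   1  0 ]
  [ 0  0  0   0  1 ]

[[1, 0, 0, 3, 0], [0, 1, 0, -2, 0], [0, 0, 1, 1, 0], [0, 0, 0, 0, 1]]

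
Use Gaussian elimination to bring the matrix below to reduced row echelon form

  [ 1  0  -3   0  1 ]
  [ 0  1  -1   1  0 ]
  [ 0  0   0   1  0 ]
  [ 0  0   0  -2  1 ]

[[1, 0, -3, 0, 0], [0, 1, -1, 0, 0], [0, 0, 0, 1, 0], [0, 0, 0, 0, 1]]

R4 := R4 + 2·R3
  [ 1  0  -3  0  1 ]
  [ 0  1  -1  1  0 ]
  [ 0  0   0  1  0 ]
  [ 0  0   0  0  1 ]
R1 := R1 − R4
  [ 1  0  -3  0  0 ]
  [ 0  1  -1  1  0 ]
  [ 0  0   0  1  0 ]
  [ 0  0   0  0  1 ]
R2 := R2 − R3
  [ 1  0  -3  0  0 ]
  [ 0  1  -1  0  0 ]
  [ 0  0   0  1  0 ]
  [ 0  0   0  0  1 ]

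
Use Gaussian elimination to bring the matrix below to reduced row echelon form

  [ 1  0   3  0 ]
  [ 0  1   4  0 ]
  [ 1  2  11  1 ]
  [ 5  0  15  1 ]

r3 → r3 − r1
  [ 1  0   3  0 ]
  [ 0  1   4  0 ]
  [ 0  2   8  1 ]
  [ 5  0  15  1 ]
r4 → r4 − 5·r1
  [ 1  0  3  0 ]
  [ 0  1  4  0 ]
  [ 0  2  8  1 ]
  [ 0  0  0  1 ]
r3 → r3 − 2·r2
  [ 1  0  3  0 ]
  [ 0  1  4  0 ]
  [ 0  0  0  1 ]
  [ 0  0  0  1 ]
r4 → r4 − r3
  [ 1  0  3  0 ]
  [ 0  1  4  0 ]
  [ 0  0  0  1 ]
  [ 0  0  0  0 ]

[[1, 0, 3, 0], [0, 1, 4, 0], [0, 0, 0, 1], [0, 0, 0, 0]]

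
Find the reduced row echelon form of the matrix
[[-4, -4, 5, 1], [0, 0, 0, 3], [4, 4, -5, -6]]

Multiply r1 by -1/4.
  [ 1  1  -5/4  -1/4 ]
  [ 0  0     0     3 ]
  [ 4  4    -5    -6 ]
Subtract 4 times r1 from r3.
  [ 1  1  -5/4  -1/4 ]
  [ 0  0     0     3 ]
  [ 0  0     0    -5 ]
Multiply r2 by 1/3.
  [ 1  1  -5/4  -1/4 ]
  [ 0  0     0     1 ]
  [ 0  0     0    -5 ]
Add 5 times r2 to r3.
  [ 1  1  -5/4  -1/4 ]
  [ 0  0     0     1 ]
  [ 0  0     0     0 ]
Add 1/4 times r2 to r1.
  [ 1  1  -5/4  0 ]
  [ 0  0     0  1 ]
  [ 0  0     0  0 ]

[[1, 1, -5/4, 0], [0, 0, 0, 1], [0, 0, 0, 0]]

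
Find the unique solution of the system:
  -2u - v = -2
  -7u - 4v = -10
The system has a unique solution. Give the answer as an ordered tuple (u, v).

Form the augmented matrix and row-reduce:
  [ -2  -1  |   -2 ]
  [ -7  -4  |  -10 ]
ρ1 → -1/2·ρ1
  [  1  1/2  |    1 ]
  [ -7   -4  |  -10 ]
ρ2 → ρ2 + 7·ρ1
  [ 1   1/2  |   1 ]
  [ 0  -1/2  |  -3 ]
ρ2 → -2·ρ2
  [ 1  1/2  |  1 ]
  [ 0    1  |  6 ]
ρ1 → ρ1 − 1/2·ρ2
  [ 1  0  |  -2 ]
  [ 0  1  |   6 ]
Reading off the last column: u = -2, v = 6.

(-2, 6)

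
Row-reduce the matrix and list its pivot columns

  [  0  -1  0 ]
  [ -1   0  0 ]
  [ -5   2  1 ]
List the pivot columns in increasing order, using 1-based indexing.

1, 2, 3

r1 ↔ r2
  [ -1   0  0 ]
  [  0  -1  0 ]
  [ -5   2  1 ]
r1 ← -1·r1
  [  1   0  0 ]
  [  0  -1  0 ]
  [ -5   2  1 ]
r3 ← r3 + 5·r1
  [ 1   0  0 ]
  [ 0  -1  0 ]
  [ 0   2  1 ]
r2 ← -1·r2
  [ 1  0  0 ]
  [ 0  1  0 ]
  [ 0  2  1 ]
r3 ← r3 − 2·r2
  [ 1  0  0 ]
  [ 0  1  0 ]
  [ 0  0  1 ]
Pivot columns are the columns containing a leading 1.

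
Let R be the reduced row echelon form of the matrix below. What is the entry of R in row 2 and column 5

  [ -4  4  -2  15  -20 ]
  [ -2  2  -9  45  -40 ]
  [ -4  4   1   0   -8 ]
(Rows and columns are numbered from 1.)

R1 := -1/4·R1
  [  1  -1  1/2  -15/4    5 ]
  [ -2   2   -9     45  -40 ]
  [ -4   4    1      0   -8 ]
R2 := R2 + 2·R1
  [  1  -1  1/2  -15/4    5 ]
  [  0   0   -8   75/2  -30 ]
  [ -4   4    1      0   -8 ]
R3 := R3 + 4·R1
  [ 1  -1  1/2  -15/4    5 ]
  [ 0   0   -8   75/2  -30 ]
  [ 0   0    3    -15   12 ]
R2 := -1/8·R2
  [ 1  -1  1/2   -15/4     5 ]
  [ 0   0    1  -75/16  15/4 ]
  [ 0   0    3     -15    12 ]
R3 := R3 − 3·R2
  [ 1  -1  1/2   -15/4     5 ]
  [ 0   0    1  -75/16  15/4 ]
  [ 0   0    0  -15/16   3/4 ]
R3 := -16/15·R3
  [ 1  -1  1/2   -15/4     5 ]
  [ 0   0    1  -75/16  15/4 ]
  [ 0   0    0       1  -4/5 ]
R2 := R2 + 75/16·R3
  [ 1  -1  1/2  -15/4     5 ]
  [ 0   0    1      0     0 ]
  [ 0   0    0      1  -4/5 ]
R1 := R1 + 15/4·R3
  [ 1  -1  1/2  0     2 ]
  [ 0   0    1  0     0 ]
  [ 0   0    0  1  -4/5 ]
R1 := R1 − 1/2·R2
  [ 1  -1  0  0     2 ]
  [ 0   0  1  0     0 ]
  [ 0   0  0  1  -4/5 ]

0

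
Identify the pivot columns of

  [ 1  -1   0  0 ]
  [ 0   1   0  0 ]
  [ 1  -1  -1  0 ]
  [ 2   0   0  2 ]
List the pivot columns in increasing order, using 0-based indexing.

R3 ← R3 − R1
  [ 1  -1   0  0 ]
  [ 0   1   0  0 ]
  [ 0   0  -1  0 ]
  [ 2   0   0  2 ]
R4 ← R4 − 2·R1
  [ 1  -1   0  0 ]
  [ 0   1   0  0 ]
  [ 0   0  -1  0 ]
  [ 0   2   0  2 ]
R4 ← R4 − 2·R2
  [ 1  -1   0  0 ]
  [ 0   1   0  0 ]
  [ 0   0  -1  0 ]
  [ 0   0   0  2 ]
R3 ← -1·R3
  [ 1  -1  0  0 ]
  [ 0   1  0  0 ]
  [ 0   0  1  0 ]
  [ 0   0  0  2 ]
R4 ← 1/2·R4
  [ 1  -1  0  0 ]
  [ 0   1  0  0 ]
  [ 0   0  1  0 ]
  [ 0   0  0  1 ]
R1 ← R1 + R2
  [ 1  0  0  0 ]
  [ 0  1  0  0 ]
  [ 0  0  1  0 ]
  [ 0  0  0  1 ]
Pivot columns are the columns containing a leading 1.

0, 1, 2, 3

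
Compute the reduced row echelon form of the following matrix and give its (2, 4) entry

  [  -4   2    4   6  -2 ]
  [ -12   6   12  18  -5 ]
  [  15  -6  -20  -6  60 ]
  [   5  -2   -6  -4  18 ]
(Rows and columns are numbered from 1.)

r1 → -1/4·r1
  [   1  -1/2   -1  -3/2  1/2 ]
  [ -12     6   12    18   -5 ]
  [  15    -6  -20    -6   60 ]
  [   5    -2   -6    -4   18 ]
r2 → r2 + 12·r1
  [  1  -1/2   -1  -3/2  1/2 ]
  [  0     0    0     0    1 ]
  [ 15    -6  -20    -6   60 ]
  [  5    -2   -6    -4   18 ]
r3 → r3 − 15·r1
  [ 1  -1/2  -1  -3/2    1/2 ]
  [ 0     0   0     0      1 ]
  [ 0   3/2  -5  33/2  105/2 ]
  [ 5    -2  -6    -4     18 ]
r4 → r4 − 5·r1
  [ 1  -1/2  -1  -3/2    1/2 ]
  [ 0     0   0     0      1 ]
  [ 0   3/2  -5  33/2  105/2 ]
  [ 0   1/2  -1   7/2   31/2 ]
r2 ↔ r3
  [ 1  -1/2  -1  -3/2    1/2 ]
  [ 0   3/2  -5  33/2  105/2 ]
  [ 0     0   0     0      1 ]
  [ 0   1/2  -1   7/2   31/2 ]
r2 → 2/3·r2
  [ 1  -1/2     -1  -3/2   1/2 ]
  [ 0     1  -10/3    11    35 ]
  [ 0     0      0     0     1 ]
  [ 0   1/2     -1   7/2  31/2 ]
r4 → r4 − 1/2·r2
  [ 1  -1/2     -1  -3/2  1/2 ]
  [ 0     1  -10/3    11   35 ]
  [ 0     0      0     0    1 ]
  [ 0     0    2/3    -2   -2 ]
r3 ↔ r4
  [ 1  -1/2     -1  -3/2  1/2 ]
  [ 0     1  -10/3    11   35 ]
  [ 0     0    2/3    -2   -2 ]
  [ 0     0      0     0    1 ]
r3 → 3/2·r3
  [ 1  -1/2     -1  -3/2  1/2 ]
  [ 0     1  -10/3    11   35 ]
  [ 0     0      1    -3   -3 ]
  [ 0     0      0     0    1 ]
r3 → r3 + 3·r4
  [ 1  -1/2     -1  -3/2  1/2 ]
  [ 0     1  -10/3    11   35 ]
  [ 0     0      1    -3    0 ]
  [ 0     0      0     0    1 ]
r2 → r2 − 35·r4
  [ 1  -1/2     -1  -3/2  1/2 ]
  [ 0     1  -10/3    11    0 ]
  [ 0     0      1    -3    0 ]
  [ 0     0      0     0    1 ]
r1 → r1 − 1/2·r4
  [ 1  -1/2     -1  -3/2  0 ]
  [ 0     1  -10/3    11  0 ]
  [ 0     0      1    -3  0 ]
  [ 0     0      0     0  1 ]
r2 → r2 + 10/3·r3
  [ 1  -1/2  -1  -3/2  0 ]
  [ 0     1   0     1  0 ]
  [ 0     0   1    -3  0 ]
  [ 0     0   0     0  1 ]
r1 → r1 + r3
  [ 1  -1/2  0  -9/2  0 ]
  [ 0     1  0     1  0 ]
  [ 0     0  1    -3  0 ]
  [ 0     0  0     0  1 ]
r1 → r1 + 1/2·r2
  [ 1  0  0  -4  0 ]
  [ 0  1  0   1  0 ]
  [ 0  0  1  -3  0 ]
  [ 0  0  0   0  1 ]

1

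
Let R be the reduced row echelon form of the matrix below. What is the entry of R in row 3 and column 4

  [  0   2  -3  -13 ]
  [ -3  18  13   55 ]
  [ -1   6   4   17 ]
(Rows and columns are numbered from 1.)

4

R1 <-> R2
  [ -3  18  13   55 ]
  [  0   2  -3  -13 ]
  [ -1   6   4   17 ]
R1 → -1/3·R1
  [  1  -6  -13/3  -55/3 ]
  [  0   2     -3    -13 ]
  [ -1   6      4     17 ]
R3 → R3 + R1
  [ 1  -6  -13/3  -55/3 ]
  [ 0   2     -3    -13 ]
  [ 0   0   -1/3   -4/3 ]
R2 → 1/2·R2
  [ 1  -6  -13/3  -55/3 ]
  [ 0   1   -3/2  -13/2 ]
  [ 0   0   -1/3   -4/3 ]
R3 → -3·R3
  [ 1  -6  -13/3  -55/3 ]
  [ 0   1   -3/2  -13/2 ]
  [ 0   0      1      4 ]
R2 → R2 + 3/2·R3
  [ 1  -6  -13/3  -55/3 ]
  [ 0   1      0   -1/2 ]
  [ 0   0      1      4 ]
R1 → R1 + 13/3·R3
  [ 1  -6  0    -1 ]
  [ 0   1  0  -1/2 ]
  [ 0   0  1     4 ]
R1 → R1 + 6·R2
  [ 1  0  0    -4 ]
  [ 0  1  0  -1/2 ]
  [ 0  0  1     4 ]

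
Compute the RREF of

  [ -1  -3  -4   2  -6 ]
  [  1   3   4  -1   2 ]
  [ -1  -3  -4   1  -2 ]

Multiply r1 by -1.
  [  1   3   4  -2   6 ]
  [  1   3   4  -1   2 ]
  [ -1  -3  -4   1  -2 ]
Subtract r1 from r2.
  [  1   3   4  -2   6 ]
  [  0   0   0   1  -4 ]
  [ -1  -3  -4   1  -2 ]
Add r1 to r3.
  [ 1  3  4  -2   6 ]
  [ 0  0  0   1  -4 ]
  [ 0  0  0  -1   4 ]
Add r2 to r3.
  [ 1  3  4  -2   6 ]
  [ 0  0  0   1  -4 ]
  [ 0  0  0   0   0 ]
Add 2 times r2 to r1.
  [ 1  3  4  0  -2 ]
  [ 0  0  0  1  -4 ]
  [ 0  0  0  0   0 ]

[[1, 3, 4, 0, -2], [0, 0, 0, 1, -4], [0, 0, 0, 0, 0]]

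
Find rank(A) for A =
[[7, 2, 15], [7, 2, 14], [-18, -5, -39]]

r1 -> 1/7·r1
  [   1  2/7  15/7 ]
  [   7    2    14 ]
  [ -18   -5   -39 ]
r2 -> r2 − 7·r1
  [   1  2/7  15/7 ]
  [   0    0    -1 ]
  [ -18   -5   -39 ]
r3 -> r3 + 18·r1
  [ 1  2/7  15/7 ]
  [ 0    0    -1 ]
  [ 0  1/7  -3/7 ]
r2 <-> r3
  [ 1  2/7  15/7 ]
  [ 0  1/7  -3/7 ]
  [ 0    0    -1 ]
r2 -> 7·r2
  [ 1  2/7  15/7 ]
  [ 0    1    -3 ]
  [ 0    0    -1 ]
r3 -> -1·r3
  [ 1  2/7  15/7 ]
  [ 0    1    -3 ]
  [ 0    0     1 ]
r2 -> r2 + 3·r3
  [ 1  2/7  15/7 ]
  [ 0    1     0 ]
  [ 0    0     1 ]
r1 -> r1 − 15/7·r3
  [ 1  2/7  0 ]
  [ 0    1  0 ]
  [ 0    0  1 ]
r1 -> r1 − 2/7·r2
  [ 1  0  0 ]
  [ 0  1  0 ]
  [ 0  0  1 ]
The reduced form has 3 nonzero rows.

rank = 3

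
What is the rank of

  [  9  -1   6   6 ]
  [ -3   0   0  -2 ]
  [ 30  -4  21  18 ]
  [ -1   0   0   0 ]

rank = 4

Multiply r1 by 1/9.
  [  1  -1/9  2/3  2/3 ]
  [ -3     0    0   -2 ]
  [ 30    -4   21   18 ]
  [ -1     0    0    0 ]
Add 3 times r1 to r2.
  [  1  -1/9  2/3  2/3 ]
  [  0  -1/3    2    0 ]
  [ 30    -4   21   18 ]
  [ -1     0    0    0 ]
Subtract 30 times r1 from r3.
  [  1  -1/9  2/3  2/3 ]
  [  0  -1/3    2    0 ]
  [  0  -2/3    1   -2 ]
  [ -1     0    0    0 ]
Add r1 to r4.
  [ 1  -1/9  2/3  2/3 ]
  [ 0  -1/3    2    0 ]
  [ 0  -2/3    1   -2 ]
  [ 0  -1/9  2/3  2/3 ]
Multiply r2 by -3.
  [ 1  -1/9  2/3  2/3 ]
  [ 0     1   -6    0 ]
  [ 0  -2/3    1   -2 ]
  [ 0  -1/9  2/3  2/3 ]
Add 2/3 times r2 to r3.
  [ 1  -1/9  2/3  2/3 ]
  [ 0     1   -6    0 ]
  [ 0     0   -3   -2 ]
  [ 0  -1/9  2/3  2/3 ]
Add 1/9 times r2 to r4.
  [ 1  -1/9  2/3  2/3 ]
  [ 0     1   -6    0 ]
  [ 0     0   -3   -2 ]
  [ 0     0    0  2/3 ]
Multiply r3 by -1/3.
  [ 1  -1/9  2/3  2/3 ]
  [ 0     1   -6    0 ]
  [ 0     0    1  2/3 ]
  [ 0     0    0  2/3 ]
Multiply r4 by 3/2.
  [ 1  -1/9  2/3  2/3 ]
  [ 0     1   -6    0 ]
  [ 0     0    1  2/3 ]
  [ 0     0    0    1 ]
Subtract 2/3 times r4 from r3.
  [ 1  -1/9  2/3  2/3 ]
  [ 0     1   -6    0 ]
  [ 0     0    1    0 ]
  [ 0     0    0    1 ]
Subtract 2/3 times r4 from r1.
  [ 1  -1/9  2/3  0 ]
  [ 0     1   -6  0 ]
  [ 0     0    1  0 ]
  [ 0     0    0  1 ]
Add 6 times r3 to r2.
  [ 1  -1/9  2/3  0 ]
  [ 0     1    0  0 ]
  [ 0     0    1  0 ]
  [ 0     0    0  1 ]
Subtract 2/3 times r3 from r1.
  [ 1  -1/9  0  0 ]
  [ 0     1  0  0 ]
  [ 0     0  1  0 ]
  [ 0     0  0  1 ]
Add 1/9 times r2 to r1.
  [ 1  0  0  0 ]
  [ 0  1  0  0 ]
  [ 0  0  1  0 ]
  [ 0  0  0  1 ]
The reduced form has 4 nonzero rows.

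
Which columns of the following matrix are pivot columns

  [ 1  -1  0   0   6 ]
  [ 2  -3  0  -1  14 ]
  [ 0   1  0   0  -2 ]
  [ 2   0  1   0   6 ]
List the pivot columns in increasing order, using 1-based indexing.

1, 2, 3, 4

r2 := r2 − 2·r1
r4 := r4 − 2·r1
r2 := -1·r2
r3 := r3 − r2
r4 := r4 − 2·r2
r3 <=> r4
r4 := -1·r4
r3 := r3 + 2·r4
r2 := r2 − r4
r1 := r1 + r2
Pivot columns are the columns containing a leading 1.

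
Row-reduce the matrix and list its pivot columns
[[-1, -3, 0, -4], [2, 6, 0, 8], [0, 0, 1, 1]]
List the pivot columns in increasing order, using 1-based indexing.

1, 3

r1 := -1·r1
  [ 1  3  0  4 ]
  [ 2  6  0  8 ]
  [ 0  0  1  1 ]
r2 := r2 − 2·r1
  [ 1  3  0  4 ]
  [ 0  0  0  0 ]
  [ 0  0  1  1 ]
r2 <=> r3
  [ 1  3  0  4 ]
  [ 0  0  1  1 ]
  [ 0  0  0  0 ]
Pivot columns are the columns containing a leading 1.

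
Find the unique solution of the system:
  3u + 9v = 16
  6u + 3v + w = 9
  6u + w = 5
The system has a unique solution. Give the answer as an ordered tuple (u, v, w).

(4/3, 4/3, -3)

Form the augmented matrix and row-reduce:
  [ 3  9  0  |  16 ]
  [ 6  3  1  |   9 ]
  [ 6  0  1  |   5 ]
ρ1 → 1/3·ρ1
ρ2 → ρ2 − 6·ρ1
ρ3 → ρ3 − 6·ρ1
ρ2 → -1/15·ρ2
ρ3 → ρ3 + 18·ρ2
ρ3 → -5·ρ3
ρ2 → ρ2 + 1/15·ρ3
ρ1 → ρ1 − 3·ρ2
Reading off the last column: u = 4/3, v = 4/3, w = -3.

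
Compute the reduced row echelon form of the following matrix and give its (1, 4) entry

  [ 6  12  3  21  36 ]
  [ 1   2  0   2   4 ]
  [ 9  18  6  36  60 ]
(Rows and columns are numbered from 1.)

2

ρ1 := 1/6·ρ1
  [ 1   2  1/2  7/2   6 ]
  [ 1   2    0    2   4 ]
  [ 9  18    6   36  60 ]
ρ2 := ρ2 − ρ1
  [ 1   2   1/2   7/2   6 ]
  [ 0   0  -1/2  -3/2  -2 ]
  [ 9  18     6    36  60 ]
ρ3 := ρ3 − 9·ρ1
  [ 1  2   1/2   7/2   6 ]
  [ 0  0  -1/2  -3/2  -2 ]
  [ 0  0   3/2   9/2   6 ]
ρ2 := -2·ρ2
  [ 1  2  1/2  7/2  6 ]
  [ 0  0    1    3  4 ]
  [ 0  0  3/2  9/2  6 ]
ρ3 := ρ3 − 3/2·ρ2
  [ 1  2  1/2  7/2  6 ]
  [ 0  0    1    3  4 ]
  [ 0  0    0    0  0 ]
ρ1 := ρ1 − 1/2·ρ2
  [ 1  2  0  2  4 ]
  [ 0  0  1  3  4 ]
  [ 0  0  0  0  0 ]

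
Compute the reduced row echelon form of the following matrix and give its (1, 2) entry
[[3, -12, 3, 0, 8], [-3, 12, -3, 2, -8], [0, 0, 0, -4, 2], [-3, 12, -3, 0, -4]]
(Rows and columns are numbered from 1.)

R1 → 1/3·R1
  [  1  -4   1   0  8/3 ]
  [ -3  12  -3   2   -8 ]
  [  0   0   0  -4    2 ]
  [ -3  12  -3   0   -4 ]
R2 → R2 + 3·R1
  [  1  -4   1   0  8/3 ]
  [  0   0   0   2    0 ]
  [  0   0   0  -4    2 ]
  [ -3  12  -3   0   -4 ]
R4 → R4 + 3·R1
  [ 1  -4  1   0  8/3 ]
  [ 0   0  0   2    0 ]
  [ 0   0  0  -4    2 ]
  [ 0   0  0   0    4 ]
R2 → 1/2·R2
  [ 1  -4  1   0  8/3 ]
  [ 0   0  0   1    0 ]
  [ 0   0  0  -4    2 ]
  [ 0   0  0   0    4 ]
R3 → R3 + 4·R2
  [ 1  -4  1  0  8/3 ]
  [ 0   0  0  1    0 ]
  [ 0   0  0  0    2 ]
  [ 0   0  0  0    4 ]
R3 → 1/2·R3
  [ 1  -4  1  0  8/3 ]
  [ 0   0  0  1    0 ]
  [ 0   0  0  0    1 ]
  [ 0   0  0  0    4 ]
R4 → R4 − 4·R3
  [ 1  -4  1  0  8/3 ]
  [ 0   0  0  1    0 ]
  [ 0   0  0  0    1 ]
  [ 0   0  0  0    0 ]
R1 → R1 − 8/3·R3
  [ 1  -4  1  0  0 ]
  [ 0   0  0  1  0 ]
  [ 0   0  0  0  1 ]
  [ 0   0  0  0  0 ]

-4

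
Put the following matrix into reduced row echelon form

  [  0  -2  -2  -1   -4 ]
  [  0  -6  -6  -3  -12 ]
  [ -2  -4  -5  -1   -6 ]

[[1, 0, 1/2, -1/2, -1], [0, 1, 1, 1/2, 2], [0, 0, 0, 0, 0]]

R1 <=> R3
  [ -2  -4  -5  -1   -6 ]
  [  0  -6  -6  -3  -12 ]
  [  0  -2  -2  -1   -4 ]
R1 ← -1/2·R1
  [ 1   2  5/2  1/2    3 ]
  [ 0  -6   -6   -3  -12 ]
  [ 0  -2   -2   -1   -4 ]
R2 ← -1/6·R2
  [ 1   2  5/2  1/2   3 ]
  [ 0   1    1  1/2   2 ]
  [ 0  -2   -2   -1  -4 ]
R3 ← R3 + 2·R2
  [ 1  2  5/2  1/2  3 ]
  [ 0  1    1  1/2  2 ]
  [ 0  0    0    0  0 ]
R1 ← R1 − 2·R2
  [ 1  0  1/2  -1/2  -1 ]
  [ 0  1    1   1/2   2 ]
  [ 0  0    0     0   0 ]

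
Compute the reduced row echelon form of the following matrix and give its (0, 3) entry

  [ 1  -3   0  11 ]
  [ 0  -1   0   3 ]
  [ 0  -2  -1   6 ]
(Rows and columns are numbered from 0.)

2

Multiply R2 by -1.
  [ 1  -3   0  11 ]
  [ 0   1   0  -3 ]
  [ 0  -2  -1   6 ]
Add 2 times R2 to R3.
  [ 1  -3   0  11 ]
  [ 0   1   0  -3 ]
  [ 0   0  -1   0 ]
Multiply R3 by -1.
  [ 1  -3  0  11 ]
  [ 0   1  0  -3 ]
  [ 0   0  1   0 ]
Add 3 times R2 to R1.
  [ 1  0  0   2 ]
  [ 0  1  0  -3 ]
  [ 0  0  1   0 ]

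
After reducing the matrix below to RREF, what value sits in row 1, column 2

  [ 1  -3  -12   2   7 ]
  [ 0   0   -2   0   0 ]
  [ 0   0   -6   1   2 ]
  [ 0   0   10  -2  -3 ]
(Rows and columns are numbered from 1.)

-3

R2 := -1/2·R2
  [ 1  -3  -12   2   7 ]
  [ 0   0    1   0   0 ]
  [ 0   0   -6   1   2 ]
  [ 0   0   10  -2  -3 ]
R3 := R3 + 6·R2
  [ 1  -3  -12   2   7 ]
  [ 0   0    1   0   0 ]
  [ 0   0    0   1   2 ]
  [ 0   0   10  -2  -3 ]
R4 := R4 − 10·R2
  [ 1  -3  -12   2   7 ]
  [ 0   0    1   0   0 ]
  [ 0   0    0   1   2 ]
  [ 0   0    0  -2  -3 ]
R4 := R4 + 2·R3
  [ 1  -3  -12  2  7 ]
  [ 0   0    1  0  0 ]
  [ 0   0    0  1  2 ]
  [ 0   0    0  0  1 ]
R3 := R3 − 2·R4
  [ 1  -3  -12  2  7 ]
  [ 0   0    1  0  0 ]
  [ 0   0    0  1  0 ]
  [ 0   0    0  0  1 ]
R1 := R1 − 7·R4
  [ 1  -3  -12  2  0 ]
  [ 0   0    1  0  0 ]
  [ 0   0    0  1  0 ]
  [ 0   0    0  0  1 ]
R1 := R1 − 2·R3
  [ 1  -3  -12  0  0 ]
  [ 0   0    1  0  0 ]
  [ 0   0    0  1  0 ]
  [ 0   0    0  0  1 ]
R1 := R1 + 12·R2
  [ 1  -3  0  0  0 ]
  [ 0   0  1  0  0 ]
  [ 0   0  0  1  0 ]
  [ 0   0  0  0  1 ]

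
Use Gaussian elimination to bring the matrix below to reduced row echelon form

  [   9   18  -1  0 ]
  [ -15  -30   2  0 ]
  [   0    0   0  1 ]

[[1, 2, 0, 0], [0, 0, 1, 0], [0, 0, 0, 1]]

Multiply R1 by 1/9.
  [   1    2  -1/9  0 ]
  [ -15  -30     2  0 ]
  [   0    0     0  1 ]
Add 15 times R1 to R2.
  [ 1  2  -1/9  0 ]
  [ 0  0   1/3  0 ]
  [ 0  0     0  1 ]
Multiply R2 by 3.
  [ 1  2  -1/9  0 ]
  [ 0  0     1  0 ]
  [ 0  0     0  1 ]
Add 1/9 times R2 to R1.
  [ 1  2  0  0 ]
  [ 0  0  1  0 ]
  [ 0  0  0  1 ]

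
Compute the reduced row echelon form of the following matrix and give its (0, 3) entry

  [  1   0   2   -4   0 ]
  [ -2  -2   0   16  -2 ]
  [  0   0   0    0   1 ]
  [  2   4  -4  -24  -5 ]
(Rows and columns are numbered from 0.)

-4

ρ2 ← ρ2 + 2·ρ1
  [ 1   0   2   -4   0 ]
  [ 0  -2   4    8  -2 ]
  [ 0   0   0    0   1 ]
  [ 2   4  -4  -24  -5 ]
ρ4 ← ρ4 − 2·ρ1
  [ 1   0   2   -4   0 ]
  [ 0  -2   4    8  -2 ]
  [ 0   0   0    0   1 ]
  [ 0   4  -8  -16  -5 ]
ρ2 ← -1/2·ρ2
  [ 1  0   2   -4   0 ]
  [ 0  1  -2   -4   1 ]
  [ 0  0   0    0   1 ]
  [ 0  4  -8  -16  -5 ]
ρ4 ← ρ4 − 4·ρ2
  [ 1  0   2  -4   0 ]
  [ 0  1  -2  -4   1 ]
  [ 0  0   0   0   1 ]
  [ 0  0   0   0  -9 ]
ρ4 ← ρ4 + 9·ρ3
  [ 1  0   2  -4  0 ]
  [ 0  1  -2  -4  1 ]
  [ 0  0   0   0  1 ]
  [ 0  0   0   0  0 ]
ρ2 ← ρ2 − ρ3
  [ 1  0   2  -4  0 ]
  [ 0  1  -2  -4  0 ]
  [ 0  0   0   0  1 ]
  [ 0  0   0   0  0 ]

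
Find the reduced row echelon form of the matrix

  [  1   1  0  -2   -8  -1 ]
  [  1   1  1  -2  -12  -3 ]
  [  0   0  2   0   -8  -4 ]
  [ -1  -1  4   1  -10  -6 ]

ρ2 := ρ2 − ρ1
  [  1   1  0  -2   -8  -1 ]
  [  0   0  1   0   -4  -2 ]
  [  0   0  2   0   -8  -4 ]
  [ -1  -1  4   1  -10  -6 ]
ρ4 := ρ4 + ρ1
  [ 1  1  0  -2   -8  -1 ]
  [ 0  0  1   0   -4  -2 ]
  [ 0  0  2   0   -8  -4 ]
  [ 0  0  4  -1  -18  -7 ]
ρ3 := ρ3 − 2·ρ2
  [ 1  1  0  -2   -8  -1 ]
  [ 0  0  1   0   -4  -2 ]
  [ 0  0  0   0    0   0 ]
  [ 0  0  4  -1  -18  -7 ]
ρ4 := ρ4 − 4·ρ2
  [ 1  1  0  -2  -8  -1 ]
  [ 0  0  1   0  -4  -2 ]
  [ 0  0  0   0   0   0 ]
  [ 0  0  0  -1  -2   1 ]
ρ3 <-> ρ4
  [ 1  1  0  -2  -8  -1 ]
  [ 0  0  1   0  -4  -2 ]
  [ 0  0  0  -1  -2   1 ]
  [ 0  0  0   0   0   0 ]
ρ3 := -1·ρ3
  [ 1  1  0  -2  -8  -1 ]
  [ 0  0  1   0  -4  -2 ]
  [ 0  0  0   1   2  -1 ]
  [ 0  0  0   0   0   0 ]
ρ1 := ρ1 + 2·ρ3
  [ 1  1  0  0  -4  -3 ]
  [ 0  0  1  0  -4  -2 ]
  [ 0  0  0  1   2  -1 ]
  [ 0  0  0  0   0   0 ]

[[1, 1, 0, 0, -4, -3], [0, 0, 1, 0, -4, -2], [0, 0, 0, 1, 2, -1], [0, 0, 0, 0, 0, 0]]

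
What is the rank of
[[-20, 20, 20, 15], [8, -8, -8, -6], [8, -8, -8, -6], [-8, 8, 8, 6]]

rank = 1

R1 := -1/20·R1
  [  1  -1  -1  -3/4 ]
  [  8  -8  -8    -6 ]
  [  8  -8  -8    -6 ]
  [ -8   8   8     6 ]
R2 := R2 − 8·R1
  [  1  -1  -1  -3/4 ]
  [  0   0   0     0 ]
  [  8  -8  -8    -6 ]
  [ -8   8   8     6 ]
R3 := R3 − 8·R1
  [  1  -1  -1  -3/4 ]
  [  0   0   0     0 ]
  [  0   0   0     0 ]
  [ -8   8   8     6 ]
R4 := R4 + 8·R1
  [ 1  -1  -1  -3/4 ]
  [ 0   0   0     0 ]
  [ 0   0   0     0 ]
  [ 0   0   0     0 ]
The reduced form has 1 nonzero row.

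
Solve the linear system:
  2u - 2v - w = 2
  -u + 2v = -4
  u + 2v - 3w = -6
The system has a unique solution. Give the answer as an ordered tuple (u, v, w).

Form the augmented matrix and row-reduce:
  [  2  -2  -1  |   2 ]
  [ -1   2   0  |  -4 ]
  [  1   2  -3  |  -6 ]
ρ1 → 1/2·ρ1
  [  1  -1  -1/2  |   1 ]
  [ -1   2     0  |  -4 ]
  [  1   2    -3  |  -6 ]
ρ2 → ρ2 + ρ1
  [ 1  -1  -1/2  |   1 ]
  [ 0   1  -1/2  |  -3 ]
  [ 1   2    -3  |  -6 ]
ρ3 → ρ3 − ρ1
  [ 1  -1  -1/2  |   1 ]
  [ 0   1  -1/2  |  -3 ]
  [ 0   3  -5/2  |  -7 ]
ρ3 → ρ3 − 3·ρ2
  [ 1  -1  -1/2  |   1 ]
  [ 0   1  -1/2  |  -3 ]
  [ 0   0    -1  |   2 ]
ρ3 → -1·ρ3
  [ 1  -1  -1/2  |   1 ]
  [ 0   1  -1/2  |  -3 ]
  [ 0   0     1  |  -2 ]
ρ2 → ρ2 + 1/2·ρ3
  [ 1  -1  -1/2  |   1 ]
  [ 0   1     0  |  -4 ]
  [ 0   0     1  |  -2 ]
ρ1 → ρ1 + 1/2·ρ3
  [ 1  -1  0  |   0 ]
  [ 0   1  0  |  -4 ]
  [ 0   0  1  |  -2 ]
ρ1 → ρ1 + ρ2
  [ 1  0  0  |  -4 ]
  [ 0  1  0  |  -4 ]
  [ 0  0  1  |  -2 ]
Reading off the last column: u = -4, v = -4, w = -2.

(-4, -4, -2)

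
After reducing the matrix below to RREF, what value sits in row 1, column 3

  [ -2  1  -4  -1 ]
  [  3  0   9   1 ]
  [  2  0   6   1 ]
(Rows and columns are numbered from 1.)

R1 ← -1/2·R1
  [ 1  -1/2  2  1/2 ]
  [ 3     0  9    1 ]
  [ 2     0  6    1 ]
R2 ← R2 − 3·R1
  [ 1  -1/2  2   1/2 ]
  [ 0   3/2  3  -1/2 ]
  [ 2     0  6     1 ]
R3 ← R3 − 2·R1
  [ 1  -1/2  2   1/2 ]
  [ 0   3/2  3  -1/2 ]
  [ 0     1  2     0 ]
R2 ← 2/3·R2
  [ 1  -1/2  2   1/2 ]
  [ 0     1  2  -1/3 ]
  [ 0     1  2     0 ]
R3 ← R3 − R2
  [ 1  -1/2  2   1/2 ]
  [ 0     1  2  -1/3 ]
  [ 0     0  0   1/3 ]
R3 ← 3·R3
  [ 1  -1/2  2   1/2 ]
  [ 0     1  2  -1/3 ]
  [ 0     0  0     1 ]
R2 ← R2 + 1/3·R3
  [ 1  -1/2  2  1/2 ]
  [ 0     1  2    0 ]
  [ 0     0  0    1 ]
R1 ← R1 − 1/2·R3
  [ 1  -1/2  2  0 ]
  [ 0     1  2  0 ]
  [ 0     0  0  1 ]
R1 ← R1 + 1/2·R2
  [ 1  0  3  0 ]
  [ 0  1  2  0 ]
  [ 0  0  0  1 ]

3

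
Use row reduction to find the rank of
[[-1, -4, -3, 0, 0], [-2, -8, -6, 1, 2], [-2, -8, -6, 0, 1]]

R1 ← -1·R1
  [  1   4   3  0  0 ]
  [ -2  -8  -6  1  2 ]
  [ -2  -8  -6  0  1 ]
R2 ← R2 + 2·R1
  [  1   4   3  0  0 ]
  [  0   0   0  1  2 ]
  [ -2  -8  -6  0  1 ]
R3 ← R3 + 2·R1
  [ 1  4  3  0  0 ]
  [ 0  0  0  1  2 ]
  [ 0  0  0  0  1 ]
R2 ← R2 − 2·R3
  [ 1  4  3  0  0 ]
  [ 0  0  0  1  0 ]
  [ 0  0  0  0  1 ]
The reduced form has 3 nonzero rows.

rank = 3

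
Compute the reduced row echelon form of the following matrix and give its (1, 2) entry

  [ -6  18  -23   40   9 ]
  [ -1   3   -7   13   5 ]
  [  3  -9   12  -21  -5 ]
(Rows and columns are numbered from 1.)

ρ1 ← -1/6·ρ1
  [  1  -3  23/6  -20/3  -3/2 ]
  [ -1   3    -7     13     5 ]
  [  3  -9    12    -21    -5 ]
ρ2 ← ρ2 + ρ1
  [ 1  -3   23/6  -20/3  -3/2 ]
  [ 0   0  -19/6   19/3   7/2 ]
  [ 3  -9     12    -21    -5 ]
ρ3 ← ρ3 − 3·ρ1
  [ 1  -3   23/6  -20/3  -3/2 ]
  [ 0   0  -19/6   19/3   7/2 ]
  [ 0   0    1/2     -1  -1/2 ]
ρ2 ← -6/19·ρ2
  [ 1  -3  23/6  -20/3    -3/2 ]
  [ 0   0     1     -2  -21/19 ]
  [ 0   0   1/2     -1    -1/2 ]
ρ3 ← ρ3 − 1/2·ρ2
  [ 1  -3  23/6  -20/3    -3/2 ]
  [ 0   0     1     -2  -21/19 ]
  [ 0   0     0      0    1/19 ]
ρ3 ← 19·ρ3
  [ 1  -3  23/6  -20/3    -3/2 ]
  [ 0   0     1     -2  -21/19 ]
  [ 0   0     0      0       1 ]
ρ2 ← ρ2 + 21/19·ρ3
  [ 1  -3  23/6  -20/3  -3/2 ]
  [ 0   0     1     -2     0 ]
  [ 0   0     0      0     1 ]
ρ1 ← ρ1 + 3/2·ρ3
  [ 1  -3  23/6  -20/3  0 ]
  [ 0   0     1     -2  0 ]
  [ 0   0     0      0  1 ]
ρ1 ← ρ1 − 23/6·ρ2
  [ 1  -3  0   1  0 ]
  [ 0   0  1  -2  0 ]
  [ 0   0  0   0  1 ]

-3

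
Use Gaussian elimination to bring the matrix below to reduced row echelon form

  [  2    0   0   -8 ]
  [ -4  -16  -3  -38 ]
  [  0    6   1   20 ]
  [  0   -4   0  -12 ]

R1 ← 1/2·R1
  [  1    0   0   -4 ]
  [ -4  -16  -3  -38 ]
  [  0    6   1   20 ]
  [  0   -4   0  -12 ]
R2 ← R2 + 4·R1
  [ 1    0   0   -4 ]
  [ 0  -16  -3  -54 ]
  [ 0    6   1   20 ]
  [ 0   -4   0  -12 ]
R2 ← -1/16·R2
  [ 1   0     0    -4 ]
  [ 0   1  3/16  27/8 ]
  [ 0   6     1    20 ]
  [ 0  -4     0   -12 ]
R3 ← R3 − 6·R2
  [ 1   0     0    -4 ]
  [ 0   1  3/16  27/8 ]
  [ 0   0  -1/8  -1/4 ]
  [ 0  -4     0   -12 ]
R4 ← R4 + 4·R2
  [ 1  0     0    -4 ]
  [ 0  1  3/16  27/8 ]
  [ 0  0  -1/8  -1/4 ]
  [ 0  0   3/4   3/2 ]
R3 ← -8·R3
  [ 1  0     0    -4 ]
  [ 0  1  3/16  27/8 ]
  [ 0  0     1     2 ]
  [ 0  0   3/4   3/2 ]
R4 ← R4 − 3/4·R3
  [ 1  0     0    -4 ]
  [ 0  1  3/16  27/8 ]
  [ 0  0     1     2 ]
  [ 0  0     0     0 ]
R2 ← R2 − 3/16·R3
  [ 1  0  0  -4 ]
  [ 0  1  0   3 ]
  [ 0  0  1   2 ]
  [ 0  0  0   0 ]

[[1, 0, 0, -4], [0, 1, 0, 3], [0, 0, 1, 2], [0, 0, 0, 0]]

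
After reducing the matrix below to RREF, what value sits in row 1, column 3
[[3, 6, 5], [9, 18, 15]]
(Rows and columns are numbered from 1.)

5/3

ρ1 := 1/3·ρ1
  [ 1   2  5/3 ]
  [ 9  18   15 ]
ρ2 := ρ2 − 9·ρ1
  [ 1  2  5/3 ]
  [ 0  0    0 ]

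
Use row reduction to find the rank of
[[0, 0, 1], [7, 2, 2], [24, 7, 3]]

r1 ↔ r2
  [  7  2  2 ]
  [  0  0  1 ]
  [ 24  7  3 ]
r1 -> 1/7·r1
  [  1  2/7  2/7 ]
  [  0    0    1 ]
  [ 24    7    3 ]
r3 -> r3 − 24·r1
  [ 1  2/7    2/7 ]
  [ 0    0      1 ]
  [ 0  1/7  -27/7 ]
r2 ↔ r3
  [ 1  2/7    2/7 ]
  [ 0  1/7  -27/7 ]
  [ 0    0      1 ]
r2 -> 7·r2
  [ 1  2/7  2/7 ]
  [ 0    1  -27 ]
  [ 0    0    1 ]
r2 -> r2 + 27·r3
  [ 1  2/7  2/7 ]
  [ 0    1    0 ]
  [ 0    0    1 ]
r1 -> r1 − 2/7·r3
  [ 1  2/7  0 ]
  [ 0    1  0 ]
  [ 0    0  1 ]
r1 -> r1 − 2/7·r2
  [ 1  0  0 ]
  [ 0  1  0 ]
  [ 0  0  1 ]
The reduced form has 3 nonzero rows.

rank = 3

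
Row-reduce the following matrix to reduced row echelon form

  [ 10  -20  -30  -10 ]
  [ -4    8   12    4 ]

R1 -> 1/10·R1
R2 -> R2 + 4·R1

[[1, -2, -3, -1], [0, 0, 0, 0]]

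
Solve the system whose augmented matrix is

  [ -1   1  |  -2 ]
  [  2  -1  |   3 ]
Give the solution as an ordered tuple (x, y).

R1 := -1·R1
  [ 1  -1  |  2 ]
  [ 2  -1  |  3 ]
R2 := R2 − 2·R1
  [ 1  -1  |   2 ]
  [ 0   1  |  -1 ]
R1 := R1 + R2
  [ 1  0  |   1 ]
  [ 0  1  |  -1 ]
Reading off the last column: x = 1, y = -1.

(1, -1)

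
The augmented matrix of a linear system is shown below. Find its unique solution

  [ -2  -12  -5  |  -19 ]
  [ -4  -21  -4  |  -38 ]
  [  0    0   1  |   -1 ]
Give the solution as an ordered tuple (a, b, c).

R1 → -1/2·R1
  [  1    6  5/2  |  19/2 ]
  [ -4  -21   -4  |   -38 ]
  [  0    0    1  |    -1 ]
R2 → R2 + 4·R1
  [ 1  6  5/2  |  19/2 ]
  [ 0  3    6  |     0 ]
  [ 0  0    1  |    -1 ]
R2 → 1/3·R2
  [ 1  6  5/2  |  19/2 ]
  [ 0  1    2  |     0 ]
  [ 0  0    1  |    -1 ]
R2 → R2 − 2·R3
  [ 1  6  5/2  |  19/2 ]
  [ 0  1    0  |     2 ]
  [ 0  0    1  |    -1 ]
R1 → R1 − 5/2·R3
  [ 1  6  0  |  12 ]
  [ 0  1  0  |   2 ]
  [ 0  0  1  |  -1 ]
R1 → R1 − 6·R2
  [ 1  0  0  |   0 ]
  [ 0  1  0  |   2 ]
  [ 0  0  1  |  -1 ]
Reading off the last column: a = 0, b = 2, c = -1.

(0, 2, -1)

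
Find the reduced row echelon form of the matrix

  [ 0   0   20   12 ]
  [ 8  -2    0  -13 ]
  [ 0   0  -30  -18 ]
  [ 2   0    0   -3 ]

R1 <-> R2
  [ 8  -2    0  -13 ]
  [ 0   0   20   12 ]
  [ 0   0  -30  -18 ]
  [ 2   0    0   -3 ]
R1 ← 1/8·R1
  [ 1  -1/4    0  -13/8 ]
  [ 0     0   20     12 ]
  [ 0     0  -30    -18 ]
  [ 2     0    0     -3 ]
R4 ← R4 − 2·R1
  [ 1  -1/4    0  -13/8 ]
  [ 0     0   20     12 ]
  [ 0     0  -30    -18 ]
  [ 0   1/2    0    1/4 ]
R2 <-> R4
  [ 1  -1/4    0  -13/8 ]
  [ 0   1/2    0    1/4 ]
  [ 0     0  -30    -18 ]
  [ 0     0   20     12 ]
R2 ← 2·R2
  [ 1  -1/4    0  -13/8 ]
  [ 0     1    0    1/2 ]
  [ 0     0  -30    -18 ]
  [ 0     0   20     12 ]
R3 ← -1/30·R3
  [ 1  -1/4   0  -13/8 ]
  [ 0     1   0    1/2 ]
  [ 0     0   1    3/5 ]
  [ 0     0  20     12 ]
R4 ← R4 − 20·R3
  [ 1  -1/4  0  -13/8 ]
  [ 0     1  0    1/2 ]
  [ 0     0  1    3/5 ]
  [ 0     0  0      0 ]
R1 ← R1 + 1/4·R2
  [ 1  0  0  -3/2 ]
  [ 0  1  0   1/2 ]
  [ 0  0  1   3/5 ]
  [ 0  0  0     0 ]

[[1, 0, 0, -3/2], [0, 1, 0, 1/2], [0, 0, 1, 3/5], [0, 0, 0, 0]]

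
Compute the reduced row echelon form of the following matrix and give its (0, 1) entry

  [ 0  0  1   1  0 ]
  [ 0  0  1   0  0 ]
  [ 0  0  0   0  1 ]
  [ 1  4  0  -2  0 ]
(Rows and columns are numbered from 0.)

4

R1 <-> R4
R4 → R4 − R2
R3 <-> R4
R1 → R1 + 2·R3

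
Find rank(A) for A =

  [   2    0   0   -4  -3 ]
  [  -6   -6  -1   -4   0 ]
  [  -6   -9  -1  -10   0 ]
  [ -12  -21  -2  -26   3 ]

rank = 4

Multiply r1 by 1/2.
  [   1    0   0   -2  -3/2 ]
  [  -6   -6  -1   -4     0 ]
  [  -6   -9  -1  -10     0 ]
  [ -12  -21  -2  -26     3 ]
Add 6 times r1 to r2.
  [   1    0   0   -2  -3/2 ]
  [   0   -6  -1  -16    -9 ]
  [  -6   -9  -1  -10     0 ]
  [ -12  -21  -2  -26     3 ]
Add 6 times r1 to r3.
  [   1    0   0   -2  -3/2 ]
  [   0   -6  -1  -16    -9 ]
  [   0   -9  -1  -22    -9 ]
  [ -12  -21  -2  -26     3 ]
Add 12 times r1 to r4.
  [ 1    0   0   -2  -3/2 ]
  [ 0   -6  -1  -16    -9 ]
  [ 0   -9  -1  -22    -9 ]
  [ 0  -21  -2  -50   -15 ]
Multiply r2 by -1/6.
  [ 1    0    0   -2  -3/2 ]
  [ 0    1  1/6  8/3   3/2 ]
  [ 0   -9   -1  -22    -9 ]
  [ 0  -21   -2  -50   -15 ]
Add 9 times r2 to r3.
  [ 1    0    0   -2  -3/2 ]
  [ 0    1  1/6  8/3   3/2 ]
  [ 0    0  1/2    2   9/2 ]
  [ 0  -21   -2  -50   -15 ]
Add 21 times r2 to r4.
  [ 1  0    0   -2  -3/2 ]
  [ 0  1  1/6  8/3   3/2 ]
  [ 0  0  1/2    2   9/2 ]
  [ 0  0  3/2    6  33/2 ]
Multiply r3 by 2.
  [ 1  0    0   -2  -3/2 ]
  [ 0  1  1/6  8/3   3/2 ]
  [ 0  0    1    4     9 ]
  [ 0  0  3/2    6  33/2 ]
Subtract 3/2 times r3 from r4.
  [ 1  0    0   -2  -3/2 ]
  [ 0  1  1/6  8/3   3/2 ]
  [ 0  0    1    4     9 ]
  [ 0  0    0    0     3 ]
Multiply r4 by 1/3.
  [ 1  0    0   -2  -3/2 ]
  [ 0  1  1/6  8/3   3/2 ]
  [ 0  0    1    4     9 ]
  [ 0  0    0    0     1 ]
Subtract 9 times r4 from r3.
  [ 1  0    0   -2  -3/2 ]
  [ 0  1  1/6  8/3   3/2 ]
  [ 0  0    1    4     0 ]
  [ 0  0    0    0     1 ]
Subtract 3/2 times r4 from r2.
  [ 1  0    0   -2  -3/2 ]
  [ 0  1  1/6  8/3     0 ]
  [ 0  0    1    4     0 ]
  [ 0  0    0    0     1 ]
Add 3/2 times r4 to r1.
  [ 1  0    0   -2  0 ]
  [ 0  1  1/6  8/3  0 ]
  [ 0  0    1    4  0 ]
  [ 0  0    0    0  1 ]
Subtract 1/6 times r3 from r2.
  [ 1  0  0  -2  0 ]
  [ 0  1  0   2  0 ]
  [ 0  0  1   4  0 ]
  [ 0  0  0   0  1 ]
The reduced form has 4 nonzero rows.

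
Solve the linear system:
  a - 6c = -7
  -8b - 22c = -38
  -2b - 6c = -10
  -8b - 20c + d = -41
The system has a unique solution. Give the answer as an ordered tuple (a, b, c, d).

(-1, 2, 1, -5)

Form the augmented matrix and row-reduce:
  [ 1   0   -6  0  |   -7 ]
  [ 0  -8  -22  0  |  -38 ]
  [ 0  -2   -6  0  |  -10 ]
  [ 0  -8  -20  1  |  -41 ]
R2 := -1/8·R2
  [ 1   0    -6  0  |    -7 ]
  [ 0   1  11/4  0  |  19/4 ]
  [ 0  -2    -6  0  |   -10 ]
  [ 0  -8   -20  1  |   -41 ]
R3 := R3 + 2·R2
  [ 1   0    -6  0  |    -7 ]
  [ 0   1  11/4  0  |  19/4 ]
  [ 0   0  -1/2  0  |  -1/2 ]
  [ 0  -8   -20  1  |   -41 ]
R4 := R4 + 8·R2
  [ 1  0    -6  0  |    -7 ]
  [ 0  1  11/4  0  |  19/4 ]
  [ 0  0  -1/2  0  |  -1/2 ]
  [ 0  0     2  1  |    -3 ]
R3 := -2·R3
  [ 1  0    -6  0  |    -7 ]
  [ 0  1  11/4  0  |  19/4 ]
  [ 0  0     1  0  |     1 ]
  [ 0  0     2  1  |    -3 ]
R4 := R4 − 2·R3
  [ 1  0    -6  0  |    -7 ]
  [ 0  1  11/4  0  |  19/4 ]
  [ 0  0     1  0  |     1 ]
  [ 0  0     0  1  |    -5 ]
R2 := R2 − 11/4·R3
  [ 1  0  -6  0  |  -7 ]
  [ 0  1   0  0  |   2 ]
  [ 0  0   1  0  |   1 ]
  [ 0  0   0  1  |  -5 ]
R1 := R1 + 6·R3
  [ 1  0  0  0  |  -1 ]
  [ 0  1  0  0  |   2 ]
  [ 0  0  1  0  |   1 ]
  [ 0  0  0  1  |  -5 ]
Reading off the last column: a = -1, b = 2, c = 1, d = -5.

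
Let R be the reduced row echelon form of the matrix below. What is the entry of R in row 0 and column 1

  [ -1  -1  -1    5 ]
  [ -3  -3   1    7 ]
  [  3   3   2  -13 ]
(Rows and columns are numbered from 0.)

Multiply R1 by -1.
  [  1   1  1   -5 ]
  [ -3  -3  1    7 ]
  [  3   3  2  -13 ]
Add 3 times R1 to R2.
  [ 1  1  1   -5 ]
  [ 0  0  4   -8 ]
  [ 3  3  2  -13 ]
Subtract 3 times R1 from R3.
  [ 1  1   1  -5 ]
  [ 0  0   4  -8 ]
  [ 0  0  -1   2 ]
Multiply R2 by 1/4.
  [ 1  1   1  -5 ]
  [ 0  0   1  -2 ]
  [ 0  0  -1   2 ]
Add R2 to R3.
  [ 1  1  1  -5 ]
  [ 0  0  1  -2 ]
  [ 0  0  0   0 ]
Subtract R2 from R1.
  [ 1  1  0  -3 ]
  [ 0  0  1  -2 ]
  [ 0  0  0   0 ]

1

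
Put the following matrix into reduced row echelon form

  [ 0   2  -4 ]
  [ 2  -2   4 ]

[[1, 0, 0], [0, 1, -2]]

Swap R1 and R2.
  [ 2  -2   4 ]
  [ 0   2  -4 ]
Multiply R1 by 1/2.
  [ 1  -1   2 ]
  [ 0   2  -4 ]
Multiply R2 by 1/2.
  [ 1  -1   2 ]
  [ 0   1  -2 ]
Add R2 to R1.
  [ 1  0   0 ]
  [ 0  1  -2 ]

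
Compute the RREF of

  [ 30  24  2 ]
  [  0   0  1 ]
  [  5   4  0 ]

[[1, 4/5, 0], [0, 0, 1], [0, 0, 0]]

R1 -> 1/30·R1
R3 -> R3 − 5·R1
R3 -> R3 + 1/3·R2
R1 -> R1 − 1/15·R2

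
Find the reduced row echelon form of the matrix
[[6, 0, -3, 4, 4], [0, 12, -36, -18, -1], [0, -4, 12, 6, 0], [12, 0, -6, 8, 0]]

[[1, 0, -1/2, 2/3, 0], [0, 1, -3, -3/2, 0], [0, 0, 0, 0, 1], [0, 0, 0, 0, 0]]

Multiply R1 by 1/6.
  [  1   0  -1/2  2/3  2/3 ]
  [  0  12   -36  -18   -1 ]
  [  0  -4    12    6    0 ]
  [ 12   0    -6    8    0 ]
Subtract 12 times R1 from R4.
  [ 1   0  -1/2  2/3  2/3 ]
  [ 0  12   -36  -18   -1 ]
  [ 0  -4    12    6    0 ]
  [ 0   0     0    0   -8 ]
Multiply R2 by 1/12.
  [ 1   0  -1/2   2/3    2/3 ]
  [ 0   1    -3  -3/2  -1/12 ]
  [ 0  -4    12     6      0 ]
  [ 0   0     0     0     -8 ]
Add 4 times R2 to R3.
  [ 1  0  -1/2   2/3    2/3 ]
  [ 0  1    -3  -3/2  -1/12 ]
  [ 0  0     0     0   -1/3 ]
  [ 0  0     0     0     -8 ]
Multiply R3 by -3.
  [ 1  0  -1/2   2/3    2/3 ]
  [ 0  1    -3  -3/2  -1/12 ]
  [ 0  0     0     0      1 ]
  [ 0  0     0     0     -8 ]
Add 8 times R3 to R4.
  [ 1  0  -1/2   2/3    2/3 ]
  [ 0  1    -3  -3/2  -1/12 ]
  [ 0  0     0     0      1 ]
  [ 0  0     0     0      0 ]
Add 1/12 times R3 to R2.
  [ 1  0  -1/2   2/3  2/3 ]
  [ 0  1    -3  -3/2    0 ]
  [ 0  0     0     0    1 ]
  [ 0  0     0     0    0 ]
Subtract 2/3 times R3 from R1.
  [ 1  0  -1/2   2/3  0 ]
  [ 0  1    -3  -3/2  0 ]
  [ 0  0     0     0  1 ]
  [ 0  0     0     0  0 ]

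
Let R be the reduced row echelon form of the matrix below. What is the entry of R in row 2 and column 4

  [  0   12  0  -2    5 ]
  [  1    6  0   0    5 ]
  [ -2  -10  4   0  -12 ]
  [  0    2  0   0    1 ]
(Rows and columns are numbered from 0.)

-3/4

r1 ↔ r2
  [  1    6  0   0    5 ]
  [  0   12  0  -2    5 ]
  [ -2  -10  4   0  -12 ]
  [  0    2  0   0    1 ]
r3 -> r3 + 2·r1
  [ 1   6  0   0   5 ]
  [ 0  12  0  -2   5 ]
  [ 0   2  4   0  -2 ]
  [ 0   2  0   0   1 ]
r2 -> 1/12·r2
  [ 1  6  0     0     5 ]
  [ 0  1  0  -1/6  5/12 ]
  [ 0  2  4     0    -2 ]
  [ 0  2  0     0     1 ]
r3 -> r3 − 2·r2
  [ 1  6  0     0      5 ]
  [ 0  1  0  -1/6   5/12 ]
  [ 0  0  4   1/3  -17/6 ]
  [ 0  2  0     0      1 ]
r4 -> r4 − 2·r2
  [ 1  6  0     0      5 ]
  [ 0  1  0  -1/6   5/12 ]
  [ 0  0  4   1/3  -17/6 ]
  [ 0  0  0   1/3    1/6 ]
r3 -> 1/4·r3
  [ 1  6  0     0       5 ]
  [ 0  1  0  -1/6    5/12 ]
  [ 0  0  1  1/12  -17/24 ]
  [ 0  0  0   1/3     1/6 ]
r4 -> 3·r4
  [ 1  6  0     0       5 ]
  [ 0  1  0  -1/6    5/12 ]
  [ 0  0  1  1/12  -17/24 ]
  [ 0  0  0     1     1/2 ]
r3 -> r3 − 1/12·r4
  [ 1  6  0     0     5 ]
  [ 0  1  0  -1/6  5/12 ]
  [ 0  0  1     0  -3/4 ]
  [ 0  0  0     1   1/2 ]
r2 -> r2 + 1/6·r4
  [ 1  6  0  0     5 ]
  [ 0  1  0  0   1/2 ]
  [ 0  0  1  0  -3/4 ]
  [ 0  0  0  1   1/2 ]
r1 -> r1 − 6·r2
  [ 1  0  0  0     2 ]
  [ 0  1  0  0   1/2 ]
  [ 0  0  1  0  -3/4 ]
  [ 0  0  0  1   1/2 ]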